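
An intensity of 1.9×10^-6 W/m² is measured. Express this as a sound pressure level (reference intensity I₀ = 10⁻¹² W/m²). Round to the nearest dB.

I/I₀ = 1.9×10^-6/10⁻¹² = 1.9×10^6, and L = 10·log₁₀(I/I₀).
L = 10·(0.2788 + 6) = 62.79 dB.

63 dB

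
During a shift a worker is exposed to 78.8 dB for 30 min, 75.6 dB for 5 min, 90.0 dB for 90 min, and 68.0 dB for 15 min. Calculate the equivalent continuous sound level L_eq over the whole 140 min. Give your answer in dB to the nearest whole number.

Weight each interval's intensity by its duration and average over T = 140 min:
Σ tᵢ·10^(Lᵢ/10) = 30·10^(78.8/10) + 5·10^(75.6/10) + 90·10^(90.0/10) + 15·10^(68.0/10) = 9.255e+10.
L_eq = 10·log₁₀(9.255e+10/140) = 88.20 dB.

88 dB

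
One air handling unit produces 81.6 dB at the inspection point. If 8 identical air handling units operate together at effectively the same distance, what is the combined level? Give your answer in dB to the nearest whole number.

With 8 equal, uncorrelated contributions the intensity is 8× that of one unit, giving a rise of 10·log₁₀ 8.
L_total = 81.6 + 10·log₁₀(8) = 81.6 + 9.031 = 90.63 dB.

91 dB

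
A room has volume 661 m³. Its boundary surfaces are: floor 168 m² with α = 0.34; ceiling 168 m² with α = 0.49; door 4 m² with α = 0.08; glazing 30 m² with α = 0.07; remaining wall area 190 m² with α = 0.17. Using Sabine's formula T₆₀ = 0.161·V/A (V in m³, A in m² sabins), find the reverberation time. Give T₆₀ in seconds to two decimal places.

Summing Sᵢαᵢ: 168·0.34 + 168·0.49 + 4·0.08 + 30·0.07 + 190·0.17 = 174.16 m².
T₆₀ = 0.161·V/A = 0.161·661/174.16 = 0.611 s.

0.61 s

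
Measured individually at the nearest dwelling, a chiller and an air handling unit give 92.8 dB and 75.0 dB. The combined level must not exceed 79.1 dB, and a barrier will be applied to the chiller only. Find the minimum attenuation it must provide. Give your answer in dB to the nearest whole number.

The untreated sources together contribute 10^(75.0/10) = 3.162e+07, i.e. 75.00 dB.
To meet 79.1 dB overall, the treated chiller may contribute at most 10^(79.1/10) − 3.162e+07 = 4.966e+07, i.e. 76.96 dB.
So the chiller must be reduced from 92.8 to 76.96 dB: IL = 15.84 dB.

16 dB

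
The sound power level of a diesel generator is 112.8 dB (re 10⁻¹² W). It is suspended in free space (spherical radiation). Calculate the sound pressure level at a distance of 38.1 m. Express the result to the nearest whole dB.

70 dB

The power spreads over a sphere of area 4π·r², so L_p = L_w − 10·log₁₀(4π·r²).
4π·r² = 1.824e+04 m², 10·log₁₀ of that is 42.611 dB.
L_p = 112.8 − 42.611 = 70.19 dB.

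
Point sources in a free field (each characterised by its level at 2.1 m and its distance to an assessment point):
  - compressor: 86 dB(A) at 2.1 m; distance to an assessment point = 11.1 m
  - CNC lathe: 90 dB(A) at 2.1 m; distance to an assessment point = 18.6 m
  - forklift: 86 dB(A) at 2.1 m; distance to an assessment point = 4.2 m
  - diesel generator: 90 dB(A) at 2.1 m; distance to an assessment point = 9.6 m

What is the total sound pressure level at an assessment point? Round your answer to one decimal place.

82.4 dB(A)

Propagate each source to the receiver with L = L_ref − 20·log₁₀(r/r_ref), then add intensities.
compressor: 86 − 20·log₁₀(11.1/2.1) = 86 − 14.46 = 71.54 dB(A).
CNC lathe: 90 − 20·log₁₀(18.6/2.1) = 90 − 18.95 = 71.05 dB(A).
forklift: 86 − 20·log₁₀(4.2/2.1) = 86 − 6.02 = 79.98 dB(A).
diesel generator: 90 − 20·log₁₀(9.6/2.1) = 90 − 13.20 = 76.80 dB(A).
Σ 10^(L/10) = 1.744e+08 → L_total = 10·log₁₀(1.744e+08) = 82.41 dB(A).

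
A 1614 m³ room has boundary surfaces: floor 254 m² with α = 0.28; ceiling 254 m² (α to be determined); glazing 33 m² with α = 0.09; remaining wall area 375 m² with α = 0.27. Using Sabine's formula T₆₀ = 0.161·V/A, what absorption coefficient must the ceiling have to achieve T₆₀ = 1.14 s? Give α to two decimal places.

0.21

From T₆₀ = 0.161·V/A, the target T₆₀ = 1.14 s needs A = 0.161·1614/1.14 = 227.94 m².
Absorption from the other surfaces = 254·0.28 + 33·0.09 + 375·0.27 = 175.34 m², so the ceiling must supply 52.60 m² over 254 m².
α = 52.60/254 = 0.207.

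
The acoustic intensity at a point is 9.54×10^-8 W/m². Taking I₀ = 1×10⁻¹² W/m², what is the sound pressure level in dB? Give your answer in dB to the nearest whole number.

50 dB

I/I₀ = 9.54×10^-8/10⁻¹² = 9.54×10^4, and L = 10·log₁₀(I/I₀).
L = 10·(0.9795 + 4) = 49.80 dB.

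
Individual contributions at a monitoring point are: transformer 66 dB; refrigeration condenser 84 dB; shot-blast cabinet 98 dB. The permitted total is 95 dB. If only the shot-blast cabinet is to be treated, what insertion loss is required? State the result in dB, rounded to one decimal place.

3.4 dB

The untreated sources together contribute 10^(66/10) + 10^(84/10) = 2.552e+08, i.e. 84.07 dB.
The limit corresponds to 10^(95/10) = 3.162e+09; subtracting the fixed part leaves 2.907e+09 for the shot-blast cabinet, i.e. 94.63 dB.
So the shot-blast cabinet must be reduced from 98 to 94.63 dB: IL = 3.37 dB.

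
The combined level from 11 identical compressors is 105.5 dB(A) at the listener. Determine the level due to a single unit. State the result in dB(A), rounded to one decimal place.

For N identical incoherent sources L_total = L₁ + 10·log₁₀ N, so L₁ = 105.5 − 10·log₁₀(11) = 105.5 − 10.414.

95.1 dB(A)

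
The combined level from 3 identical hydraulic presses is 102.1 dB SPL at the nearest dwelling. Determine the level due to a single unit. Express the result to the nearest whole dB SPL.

97 dB SPL

3 equal contributions raise the level by 10·log₁₀ 3 = 4.771 dB, so each unit alone gives 102.1 − 4.771.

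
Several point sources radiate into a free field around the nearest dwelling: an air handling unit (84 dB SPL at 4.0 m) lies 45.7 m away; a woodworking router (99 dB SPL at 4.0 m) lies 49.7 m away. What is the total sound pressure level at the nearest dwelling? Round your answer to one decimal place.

First find each source's level at the receiver (point-source: −20·log₁₀(r/r_ref)), then combine on an intensity basis.
air handling unit: 84 − 20·log₁₀(45.7/4.0) = 84 − 21.16 = 62.84 dB SPL.
woodworking router: 99 − 20·log₁₀(49.7/4.0) = 99 − 21.89 = 77.11 dB SPL.
Σ 10^(L/10) = 5.338e+07 → L_total = 10·log₁₀(5.338e+07) = 77.27 dB SPL.

77.3 dB SPL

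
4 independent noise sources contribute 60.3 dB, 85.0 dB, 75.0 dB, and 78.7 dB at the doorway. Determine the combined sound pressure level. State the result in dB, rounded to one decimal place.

86.3 dB

Incoherent sources combine by intensity addition: L_total = 10·log₁₀(Σ 10^(L_i/10)).
Σ 10^(L/10) = 10^(60.3/10) + 10^(85.0/10) + 10^(75.0/10) + 10^(78.7/10) = 4.231e+08.
L_total = 10·log₁₀(4.231e+08) = 86.26 dB.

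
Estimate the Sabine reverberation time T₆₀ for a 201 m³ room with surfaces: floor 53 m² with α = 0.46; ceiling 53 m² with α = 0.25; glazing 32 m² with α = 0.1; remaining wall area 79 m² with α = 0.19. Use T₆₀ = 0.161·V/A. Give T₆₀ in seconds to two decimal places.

A = Σ Sᵢαᵢ = 53·0.46 + 53·0.25 + 32·0.1 + 79·0.19 = 55.84 m².
T₆₀ = 0.161 × 201 / 55.84 = 0.580 s.

0.58 s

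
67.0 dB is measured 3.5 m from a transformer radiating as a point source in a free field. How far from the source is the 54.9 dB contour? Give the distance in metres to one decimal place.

14.1 m

For a point source L₁ − L₂ = 20·log₁₀(r₂/r₁), so r₂ = r₁·10^((L₁−L₂)/20).
r₂ = 3.5·10^((67.0−54.9)/20) = 3.5·10^(12.1/20) = 14.10 m.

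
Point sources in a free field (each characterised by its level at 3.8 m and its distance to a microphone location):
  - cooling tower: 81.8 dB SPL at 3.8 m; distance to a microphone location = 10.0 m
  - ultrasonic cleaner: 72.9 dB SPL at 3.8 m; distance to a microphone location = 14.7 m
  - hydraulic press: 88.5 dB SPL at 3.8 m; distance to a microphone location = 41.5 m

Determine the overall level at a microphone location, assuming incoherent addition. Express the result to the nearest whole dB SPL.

Apply inverse-square spreading to bring every level to the receiver, then sum 10^(L/10).
cooling tower: 81.8 − 20·log₁₀(10.0/3.8) = 81.8 − 8.40 = 73.40 dB SPL.
ultrasonic cleaner: 72.9 − 20·log₁₀(14.7/3.8) = 72.9 − 11.75 = 61.15 dB SPL.
hydraulic press: 88.5 − 20·log₁₀(41.5/3.8) = 88.5 − 20.77 = 67.73 dB SPL.
Σ 10^(L/10) = 2.909e+07 → L_total = 10·log₁₀(2.909e+07) = 74.64 dB SPL.

75 dB SPL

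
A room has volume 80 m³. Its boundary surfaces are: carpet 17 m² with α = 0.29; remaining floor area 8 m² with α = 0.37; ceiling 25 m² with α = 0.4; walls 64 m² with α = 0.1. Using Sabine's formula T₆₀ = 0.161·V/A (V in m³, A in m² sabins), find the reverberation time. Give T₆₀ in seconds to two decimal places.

A = Σ Sᵢαᵢ = 17·0.29 + 8·0.37 + 25·0.4 + 64·0.1 = 24.29 m².
T₆₀ = 0.161 × 80 / 24.29 = 0.530 s.

0.53 s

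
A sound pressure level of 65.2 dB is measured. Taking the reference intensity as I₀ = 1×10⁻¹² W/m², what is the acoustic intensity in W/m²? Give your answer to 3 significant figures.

3.31e-06 W/m²

I = I₀·10^(L/10) = 10⁻¹² × 10^(65.2/10) = 10^(-5.480).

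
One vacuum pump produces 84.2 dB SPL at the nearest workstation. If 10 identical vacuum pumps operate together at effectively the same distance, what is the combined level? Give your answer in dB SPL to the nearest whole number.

With 10 equal, uncorrelated contributions the intensity is 10× that of one unit, giving a rise of 10·log₁₀ 10.
L_total = 84.2 + 10·log₁₀(10) = 84.2 + 10.000 = 94.20 dB SPL.

94 dB SPL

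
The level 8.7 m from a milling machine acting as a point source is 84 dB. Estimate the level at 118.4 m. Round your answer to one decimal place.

61.3 dB

For a point source, L₂ = L₁ − 20·log₁₀(r₂/r₁).
L₂ = 84 − 20·log₁₀(118.4/8.7) = 84 − 22.677 = 61.32 dB.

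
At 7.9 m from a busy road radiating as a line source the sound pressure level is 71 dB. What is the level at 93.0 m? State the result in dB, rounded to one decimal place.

For a line source, L₂ = L₁ − 10·log₁₀(r₂/r₁).
L₂ = 71 − 10·log₁₀(93.0/7.9) = 71 − 10.709 = 60.29 dB.

60.3 dB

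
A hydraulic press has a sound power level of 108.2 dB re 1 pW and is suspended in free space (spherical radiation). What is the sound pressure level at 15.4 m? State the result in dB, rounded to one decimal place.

The power spreads over a sphere of area 4π·r², so L_p = L_w − 10·log₁₀(4π·r²).
4π·r² = 2980 m², 10·log₁₀ of that is 34.743 dB.
L_p = 108.2 − 34.743 = 73.46 dB.

73.5 dB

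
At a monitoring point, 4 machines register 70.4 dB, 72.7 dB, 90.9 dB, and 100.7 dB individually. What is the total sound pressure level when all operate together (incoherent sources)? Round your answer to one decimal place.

Incoherent sources combine by intensity addition: L_total = 10·log₁₀(Σ 10^(L_i/10)).
Σ 10^(L/10) = 10^(70.4/10) + 10^(72.7/10) + 10^(90.9/10) + 10^(100.7/10) = 1.301e+10.
L_total = 10·log₁₀(1.301e+10) = 101.14 dB.

101.1 dB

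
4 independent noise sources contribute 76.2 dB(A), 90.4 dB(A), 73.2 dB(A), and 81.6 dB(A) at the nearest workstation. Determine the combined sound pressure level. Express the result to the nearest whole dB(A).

Incoherent sources combine by intensity addition: L_total = 10·log₁₀(Σ 10^(L_i/10)).
Σ 10^(L/10) = 10^(76.2/10) + 10^(90.4/10) + 10^(73.2/10) + 10^(81.6/10) = 1.304e+09.
L_total = 10·log₁₀(1.304e+09) = 91.15 dB(A).

91 dB(A)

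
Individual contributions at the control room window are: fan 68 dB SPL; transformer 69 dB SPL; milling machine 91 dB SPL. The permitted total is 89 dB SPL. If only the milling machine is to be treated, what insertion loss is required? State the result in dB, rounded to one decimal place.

The untreated sources together contribute 10^(68/10) + 10^(69/10) = 1.425e+07, i.e. 71.54 dB SPL.
To meet 89 dB SPL overall, the treated milling machine may contribute at most 10^(89/10) − 1.425e+07 = 7.801e+08, i.e. 88.92 dB SPL.
Required insertion loss = 91 − 88.92 = 2.08 dB.

2.1 dB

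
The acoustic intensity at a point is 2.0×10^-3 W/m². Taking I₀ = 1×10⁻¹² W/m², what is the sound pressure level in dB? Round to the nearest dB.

93 dB

I/I₀ = 2.0×10^-3/10⁻¹² = 2.0×10^9, and L = 10·log₁₀(I/I₀).
L = 10·(0.3010 + 9) = 93.01 dB.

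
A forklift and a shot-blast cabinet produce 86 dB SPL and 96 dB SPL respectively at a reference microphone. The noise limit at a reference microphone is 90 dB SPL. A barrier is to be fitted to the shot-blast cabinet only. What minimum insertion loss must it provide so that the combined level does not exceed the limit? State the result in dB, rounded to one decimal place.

8.2 dB

The untreated sources together contribute 10^(86/10) = 3.981e+08, i.e. 86.00 dB SPL.
The limit corresponds to 10^(90/10) = 1.000e+09; subtracting the fixed part leaves 6.019e+08 for the shot-blast cabinet, i.e. 87.80 dB SPL.
So the shot-blast cabinet must be reduced from 96 to 87.80 dB SPL: IL = 8.20 dB.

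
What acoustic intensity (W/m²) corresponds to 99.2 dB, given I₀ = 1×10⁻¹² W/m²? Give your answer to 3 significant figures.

0.00832 W/m²

L = 10·log₁₀(I/I₀) ⇒ I = I₀·10^(L/10) = 10⁻¹² × 10^9.92.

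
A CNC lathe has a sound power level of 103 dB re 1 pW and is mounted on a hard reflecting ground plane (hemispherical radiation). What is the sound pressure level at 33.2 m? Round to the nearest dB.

65 dB

L_p = L_w − 10·log₁₀(2π·r²) with r = 33.2 m.
2π·r² = 6926 m², 10·log₁₀ of that is 38.405 dB.
L_p = 103 − 38.405 = 64.60 dB.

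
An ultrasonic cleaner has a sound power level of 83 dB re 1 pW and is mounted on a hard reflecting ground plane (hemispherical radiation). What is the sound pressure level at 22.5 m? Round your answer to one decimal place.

48.0 dB

The power spreads over a hemisphere of area 2π·r², so L_p = L_w − 10·log₁₀(2π·r²).
2π·r² = 3181 m², 10·log₁₀ of that is 35.025 dB.
L_p = 83 − 35.025 = 47.97 dB.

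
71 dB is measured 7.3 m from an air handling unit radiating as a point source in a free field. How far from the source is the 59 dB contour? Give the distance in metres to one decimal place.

29.1 m

For a point source L₁ − L₂ = 20·log₁₀(r₂/r₁), so r₂ = r₁·10^((L₁−L₂)/20).
r₂ = 7.3·10^((71−59)/20) = 7.3·10^(12.0/20) = 29.06 m.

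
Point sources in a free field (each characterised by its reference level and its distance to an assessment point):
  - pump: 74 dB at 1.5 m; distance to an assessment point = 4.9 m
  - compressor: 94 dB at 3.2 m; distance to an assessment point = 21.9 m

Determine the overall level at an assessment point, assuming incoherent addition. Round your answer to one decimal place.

Propagate each source to the receiver with L = L_ref − 20·log₁₀(r/r_ref), then add intensities.
pump: 74 − 20·log₁₀(4.9/1.5) = 74 − 10.28 = 63.72 dB.
compressor: 94 − 20·log₁₀(21.9/3.2) = 94 − 16.71 = 77.29 dB.
Σ 10^(L/10) = 5.598e+07 → L_total = 10·log₁₀(5.598e+07) = 77.48 dB.

77.5 dB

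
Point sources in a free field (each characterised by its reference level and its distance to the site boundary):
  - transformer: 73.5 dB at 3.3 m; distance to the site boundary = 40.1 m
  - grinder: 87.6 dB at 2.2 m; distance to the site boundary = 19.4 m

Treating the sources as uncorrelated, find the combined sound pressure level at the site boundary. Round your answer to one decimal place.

68.8 dB

Propagate each source to the receiver with L = L_ref − 20·log₁₀(r/r_ref), then add intensities.
transformer: 73.5 − 20·log₁₀(40.1/3.3) = 73.5 − 21.69 = 51.81 dB.
grinder: 87.6 − 20·log₁₀(19.4/2.2) = 87.6 − 18.91 = 68.69 dB.
Σ 10^(L/10) = 7.552e+06 → L_total = 10·log₁₀(7.552e+06) = 68.78 dB.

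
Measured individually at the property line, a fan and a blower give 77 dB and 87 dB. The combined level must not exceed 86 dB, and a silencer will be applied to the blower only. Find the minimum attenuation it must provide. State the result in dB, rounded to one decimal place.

1.6 dB

Fixed contribution from the other source: Σ 10^(L/10) = 10^(77/10) = 5.012e+07 (77.00 dB).
To meet 86 dB overall, the treated blower may contribute at most 10^(86/10) − 5.012e+07 = 3.480e+08, i.e. 85.42 dB.
So the blower must be reduced from 87 to 85.42 dB: IL = 1.58 dB.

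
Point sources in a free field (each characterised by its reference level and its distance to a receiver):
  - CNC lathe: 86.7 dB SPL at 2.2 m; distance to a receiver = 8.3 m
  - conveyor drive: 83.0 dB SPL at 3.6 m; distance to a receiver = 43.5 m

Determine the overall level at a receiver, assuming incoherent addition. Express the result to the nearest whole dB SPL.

75 dB SPL

First find each source's level at the receiver (point-source: −20·log₁₀(r/r_ref)), then combine on an intensity basis.
CNC lathe: 86.7 − 20·log₁₀(8.3/2.2) = 86.7 − 11.53 = 75.17 dB SPL.
conveyor drive: 83.0 − 20·log₁₀(43.5/3.6) = 83.0 − 21.64 = 61.36 dB SPL.
Σ 10^(L/10) = 3.423e+07 → L_total = 10·log₁₀(3.423e+07) = 75.34 dB SPL.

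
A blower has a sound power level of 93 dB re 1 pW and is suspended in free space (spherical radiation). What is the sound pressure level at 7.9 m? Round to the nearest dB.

The power spreads over a sphere of area 4π·r², so L_p = L_w − 10·log₁₀(4π·r²).
4π·r² = 784.3 m², 10·log₁₀ of that is 28.945 dB.
L_p = 93 − 28.945 = 64.06 dB.

64 dB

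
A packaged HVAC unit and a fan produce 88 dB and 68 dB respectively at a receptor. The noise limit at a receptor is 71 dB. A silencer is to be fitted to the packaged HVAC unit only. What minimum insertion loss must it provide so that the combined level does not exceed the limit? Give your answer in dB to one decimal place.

20.0 dB

The untreated sources together contribute 10^(68/10) = 6.310e+06, i.e. 68.00 dB.
The limit corresponds to 10^(71/10) = 1.259e+07; subtracting the fixed part leaves 6.280e+06 for the packaged HVAC unit, i.e. 67.98 dB.
Required insertion loss = 88 − 67.98 = 20.02 dB.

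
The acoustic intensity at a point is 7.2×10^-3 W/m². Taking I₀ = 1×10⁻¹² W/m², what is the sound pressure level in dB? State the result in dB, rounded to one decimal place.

Dividing by I₀ shifts the exponent by 12: I/I₀ = 7.2×10^9.
L = 10·(0.8573 + 9) = 98.57 dB.

98.6 dB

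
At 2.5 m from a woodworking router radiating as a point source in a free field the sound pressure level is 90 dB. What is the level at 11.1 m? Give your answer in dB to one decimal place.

77.1 dB

Point-source attenuation: ΔL = 20·log₁₀(r₂/r₁) = 20·log₁₀(11.1/2.5) = 12.948 dB.
L₂ = 90 − 20·log₁₀(11.1/2.5) = 90 − 12.948 = 77.05 dB.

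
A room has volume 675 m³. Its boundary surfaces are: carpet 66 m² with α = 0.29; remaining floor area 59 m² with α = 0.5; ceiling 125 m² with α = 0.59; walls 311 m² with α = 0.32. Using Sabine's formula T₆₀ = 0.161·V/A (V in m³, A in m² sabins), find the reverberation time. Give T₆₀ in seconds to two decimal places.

Total absorption A = 66·0.29 + 59·0.5 + 125·0.59 + 311·0.32 = 221.91 m² sabins.
T₆₀ = 0.161·V/A = 0.161·675/221.91 = 0.490 s.

0.49 s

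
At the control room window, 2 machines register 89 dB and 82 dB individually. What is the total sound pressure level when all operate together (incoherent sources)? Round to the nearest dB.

90 dB

For uncorrelated sources the intensities add, so convert each level to linear form, sum, and take 10·log₁₀ of the total.
Σ 10^(L/10) = 10^(89/10) + 10^(82/10) = 9.528e+08.
L_total = 10·log₁₀(9.528e+08) = 89.79 dB.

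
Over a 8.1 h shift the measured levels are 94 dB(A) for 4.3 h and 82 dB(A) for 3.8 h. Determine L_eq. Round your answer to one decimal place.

91.5 dB(A)

Weight each interval's intensity by its duration and average over T = 8.1 h:
Σ tᵢ·10^(Lᵢ/10) = 4.3·10^(94/10) + 3.8·10^(82/10) = 1.140e+10.
L_eq = 10·log₁₀(1.140e+10/8.1) = 91.49 dB(A).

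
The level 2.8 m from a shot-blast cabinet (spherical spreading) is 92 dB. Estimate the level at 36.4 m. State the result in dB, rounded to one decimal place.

For a point source, L₂ = L₁ − 20·log₁₀(r₂/r₁).
L₂ = 92 − 20·log₁₀(36.4/2.8) = 92 − 22.279 = 69.72 dB.

69.7 dB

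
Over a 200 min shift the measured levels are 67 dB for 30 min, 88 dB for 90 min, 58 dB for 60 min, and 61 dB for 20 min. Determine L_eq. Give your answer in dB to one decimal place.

84.5 dB

L_eq = 10·log₁₀[(1/T)·Σ tᵢ·10^(Lᵢ/10)] with T = 200 min.
Σ tᵢ·10^(Lᵢ/10) = 30·10^(67/10) + 90·10^(88/10) + 60·10^(58/10) + 20·10^(61/10) = 5.700e+10.
L_eq = 10·log₁₀(5.700e+10/200) = 84.55 dB.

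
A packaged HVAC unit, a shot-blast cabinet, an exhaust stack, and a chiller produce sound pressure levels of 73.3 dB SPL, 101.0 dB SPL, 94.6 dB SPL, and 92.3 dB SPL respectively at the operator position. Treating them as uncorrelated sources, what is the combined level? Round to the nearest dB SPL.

Incoherent sources combine by intensity addition: L_total = 10·log₁₀(Σ 10^(L_i/10)).
Σ 10^(L/10) = 10^(73.3/10) + 10^(101.0/10) + 10^(94.6/10) + 10^(92.3/10) = 1.719e+10.
L_total = 10·log₁₀(1.719e+10) = 102.35 dB SPL.

102 dB SPL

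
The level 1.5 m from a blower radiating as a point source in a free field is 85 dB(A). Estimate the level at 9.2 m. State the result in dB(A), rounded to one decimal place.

69.2 dB(A)

Point-source attenuation: ΔL = 20·log₁₀(r₂/r₁) = 20·log₁₀(9.2/1.5) = 15.754 dB.
L₂ = 85 − 20·log₁₀(9.2/1.5) = 85 − 15.754 = 69.25 dB(A).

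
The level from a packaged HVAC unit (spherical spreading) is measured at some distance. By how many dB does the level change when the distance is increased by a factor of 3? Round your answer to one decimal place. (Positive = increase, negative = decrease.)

A point source loses 6 dB per doubling of distance; generally ΔL = −20·log₁₀(r₂/r₁).
ΔL = −20·log₁₀(3) = -9.54 dB.

-9.5 dB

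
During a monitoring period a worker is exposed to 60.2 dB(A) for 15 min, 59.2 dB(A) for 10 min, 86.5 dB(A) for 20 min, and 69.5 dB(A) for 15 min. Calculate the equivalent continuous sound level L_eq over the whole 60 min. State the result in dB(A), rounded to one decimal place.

L_eq = 10·log₁₀[(1/T)·Σ tᵢ·10^(Lᵢ/10)] with T = 60 min.
Σ tᵢ·10^(Lᵢ/10) = 15·10^(60.2/10) + 10·10^(59.2/10) + 20·10^(86.5/10) + 15·10^(69.5/10) = 9.091e+09.
L_eq = 10·log₁₀(9.091e+09/60) = 81.80 dB(A).

81.8 dB(A)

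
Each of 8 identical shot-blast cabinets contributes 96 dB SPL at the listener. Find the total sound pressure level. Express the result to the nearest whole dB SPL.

105 dB SPL

With 8 equal, uncorrelated contributions the intensity is 8× that of one unit, giving a rise of 10·log₁₀ 8.
L_total = 96 + 10·log₁₀(8) = 96 + 9.031 = 105.03 dB SPL.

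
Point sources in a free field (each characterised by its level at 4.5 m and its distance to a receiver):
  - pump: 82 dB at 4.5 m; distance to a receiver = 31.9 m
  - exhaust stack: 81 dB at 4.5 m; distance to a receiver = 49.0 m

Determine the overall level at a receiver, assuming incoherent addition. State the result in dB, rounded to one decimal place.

66.2 dB

First find each source's level at the receiver (point-source: −20·log₁₀(r/r_ref)), then combine on an intensity basis.
pump: 82 − 20·log₁₀(31.9/4.5) = 82 − 17.01 = 64.99 dB.
exhaust stack: 81 − 20·log₁₀(49.0/4.5) = 81 − 20.74 = 60.26 dB.
Σ 10^(L/10) = 4.216e+06 → L_total = 10·log₁₀(4.216e+06) = 66.25 dB.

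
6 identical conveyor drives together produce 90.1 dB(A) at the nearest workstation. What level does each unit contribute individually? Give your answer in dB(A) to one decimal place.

82.3 dB(A)

6 equal contributions raise the level by 10·log₁₀ 6 = 7.782 dB, so each unit alone gives 90.1 − 7.782.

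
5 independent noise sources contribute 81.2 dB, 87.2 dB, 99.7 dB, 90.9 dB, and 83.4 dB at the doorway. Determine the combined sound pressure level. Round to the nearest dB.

101 dB

Incoherent sources combine by intensity addition: L_total = 10·log₁₀(Σ 10^(L_i/10)).
Σ 10^(L/10) = 10^(81.2/10) + 10^(87.2/10) + 10^(99.7/10) + 10^(90.9/10) + 10^(83.4/10) = 1.144e+10.
L_total = 10·log₁₀(1.144e+10) = 100.58 dB.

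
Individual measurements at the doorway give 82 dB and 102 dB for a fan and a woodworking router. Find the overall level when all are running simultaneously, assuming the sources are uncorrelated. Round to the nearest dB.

102 dB

For uncorrelated sources the intensities add, so convert each level to linear form, sum, and take 10·log₁₀ of the total.
Σ 10^(L/10) = 10^(82/10) + 10^(102/10) = 1.601e+10.
L_total = 10·log₁₀(1.601e+10) = 102.04 dB.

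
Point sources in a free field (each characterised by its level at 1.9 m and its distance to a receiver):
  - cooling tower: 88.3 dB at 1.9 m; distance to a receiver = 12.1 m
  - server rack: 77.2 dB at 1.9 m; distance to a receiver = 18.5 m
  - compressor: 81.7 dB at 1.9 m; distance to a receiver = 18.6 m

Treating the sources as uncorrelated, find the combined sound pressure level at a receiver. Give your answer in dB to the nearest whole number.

73 dB

Apply inverse-square spreading to bring every level to the receiver, then sum 10^(L/10).
cooling tower: 88.3 − 20·log₁₀(12.1/1.9) = 88.3 − 16.08 = 72.22 dB.
server rack: 77.2 − 20·log₁₀(18.5/1.9) = 77.2 − 19.77 = 57.43 dB.
compressor: 81.7 − 20·log₁₀(18.6/1.9) = 81.7 − 19.82 = 61.88 dB.
Σ 10^(L/10) = 1.877e+07 → L_total = 10·log₁₀(1.877e+07) = 72.73 dB.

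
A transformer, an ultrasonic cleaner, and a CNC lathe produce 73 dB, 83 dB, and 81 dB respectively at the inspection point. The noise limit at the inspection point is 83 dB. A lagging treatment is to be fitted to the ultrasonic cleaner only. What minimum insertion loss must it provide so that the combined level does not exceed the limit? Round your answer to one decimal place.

Fixed contribution from the other sources: Σ 10^(L/10) = 10^(73/10) + 10^(81/10) = 1.458e+08 (81.64 dB).
To meet 83 dB overall, the treated ultrasonic cleaner may contribute at most 10^(83/10) − 1.458e+08 = 5.368e+07, i.e. 77.30 dB.
So the ultrasonic cleaner must be reduced from 83 to 77.30 dB: IL = 5.70 dB.

5.7 dB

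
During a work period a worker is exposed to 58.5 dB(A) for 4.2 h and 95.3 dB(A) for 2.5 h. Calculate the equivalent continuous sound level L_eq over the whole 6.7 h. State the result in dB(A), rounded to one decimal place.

The energy average is taken in the linear domain: L_eq = 10·log₁₀[(Σ tᵢ·10^(Lᵢ/10))/T], T = 6.7 h.
Σ tᵢ·10^(Lᵢ/10) = 4.2·10^(58.5/10) + 2.5·10^(95.3/10) = 8.474e+09.
L_eq = 10·log₁₀(8.474e+09/6.7) = 91.02 dB(A).

91.0 dB(A)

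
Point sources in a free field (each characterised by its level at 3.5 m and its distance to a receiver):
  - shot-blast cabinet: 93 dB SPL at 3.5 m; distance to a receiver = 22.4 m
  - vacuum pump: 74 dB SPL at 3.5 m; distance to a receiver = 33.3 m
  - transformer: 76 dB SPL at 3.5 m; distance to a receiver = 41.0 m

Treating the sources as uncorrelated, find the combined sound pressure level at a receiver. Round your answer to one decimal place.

76.9 dB SPL

First find each source's level at the receiver (point-source: −20·log₁₀(r/r_ref)), then combine on an intensity basis.
shot-blast cabinet: 93 − 20·log₁₀(22.4/3.5) = 93 − 16.12 = 76.88 dB SPL.
vacuum pump: 74 − 20·log₁₀(33.3/3.5) = 74 − 19.57 = 54.43 dB SPL.
transformer: 76 − 20·log₁₀(41.0/3.5) = 76 − 21.37 = 54.63 dB SPL.
Σ 10^(L/10) = 4.928e+07 → L_total = 10·log₁₀(4.928e+07) = 76.93 dB SPL.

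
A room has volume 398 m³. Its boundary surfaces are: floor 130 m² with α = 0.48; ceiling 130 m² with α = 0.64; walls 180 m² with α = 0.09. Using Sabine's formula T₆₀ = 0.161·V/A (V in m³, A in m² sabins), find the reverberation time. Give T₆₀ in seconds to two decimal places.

Summing Sᵢαᵢ: 130·0.48 + 130·0.64 + 180·0.09 = 161.80 m².
T₆₀ = 0.161·V/A = 0.161·398/161.80 = 0.396 s.

0.40 s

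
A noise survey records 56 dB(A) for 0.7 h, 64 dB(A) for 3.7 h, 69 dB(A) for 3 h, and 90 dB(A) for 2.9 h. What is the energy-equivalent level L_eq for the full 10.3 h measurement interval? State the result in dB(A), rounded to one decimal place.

Weight each interval's intensity by its duration and average over T = 10.3 h:
Σ tᵢ·10^(Lᵢ/10) = 0.7·10^(56/10) + 3.7·10^(64/10) + 3·10^(69/10) + 2.9·10^(90/10) = 2.933e+09.
L_eq = 10·log₁₀(2.933e+09/10.3) = 84.55 dB(A).

84.5 dB(A)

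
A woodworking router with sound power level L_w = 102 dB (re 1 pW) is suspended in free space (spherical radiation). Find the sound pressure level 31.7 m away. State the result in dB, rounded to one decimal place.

Free-field spherical radiation: L_p = L_w − 10·log₁₀(4π·r²), r = 31.7 m.
4π·r² = 1.263e+04 m², 10·log₁₀ of that is 41.013 dB.
L_p = 102 − 41.013 = 60.99 dB.

61.0 dB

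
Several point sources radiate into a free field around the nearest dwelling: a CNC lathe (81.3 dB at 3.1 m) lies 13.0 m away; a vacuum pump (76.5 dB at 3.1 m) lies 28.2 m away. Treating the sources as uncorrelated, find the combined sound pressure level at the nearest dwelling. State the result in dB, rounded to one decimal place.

First find each source's level at the receiver (point-source: −20·log₁₀(r/r_ref)), then combine on an intensity basis.
CNC lathe: 81.3 − 20·log₁₀(13.0/3.1) = 81.3 − 12.45 = 68.85 dB.
vacuum pump: 76.5 − 20·log₁₀(28.2/3.1) = 76.5 − 19.18 = 57.32 dB.
Σ 10^(L/10) = 8.211e+06 → L_total = 10·log₁₀(8.211e+06) = 69.14 dB.

69.1 dB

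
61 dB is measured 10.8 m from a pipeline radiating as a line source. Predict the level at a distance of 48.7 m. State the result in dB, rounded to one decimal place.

54.5 dB

Cylindrical spreading from a line source gives a 10·log₁₀(r₂/r₁) drop.
L₂ = 61 − 10·log₁₀(48.7/10.8) = 61 − 6.541 = 54.46 dB.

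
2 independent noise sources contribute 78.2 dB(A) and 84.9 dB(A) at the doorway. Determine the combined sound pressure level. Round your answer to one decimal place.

Incoherent sources combine by intensity addition: L_total = 10·log₁₀(Σ 10^(L_i/10)).
Σ 10^(L/10) = 10^(78.2/10) + 10^(84.9/10) = 3.751e+08.
L_total = 10·log₁₀(3.751e+08) = 85.74 dB(A).

85.7 dB(A)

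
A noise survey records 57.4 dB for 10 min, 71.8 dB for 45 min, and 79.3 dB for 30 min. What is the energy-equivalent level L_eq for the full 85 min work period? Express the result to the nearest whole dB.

76 dB

The energy average is taken in the linear domain: L_eq = 10·log₁₀[(Σ tᵢ·10^(Lᵢ/10))/T], T = 85 min.
Σ tᵢ·10^(Lᵢ/10) = 10·10^(57.4/10) + 45·10^(71.8/10) + 30·10^(79.3/10) = 3.240e+09.
L_eq = 10·log₁₀(3.240e+09/85) = 75.81 dB.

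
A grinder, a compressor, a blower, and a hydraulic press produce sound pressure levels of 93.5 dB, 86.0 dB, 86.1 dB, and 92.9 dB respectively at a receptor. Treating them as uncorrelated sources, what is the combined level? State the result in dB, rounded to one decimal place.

For uncorrelated sources the intensities add, so convert each level to linear form, sum, and take 10·log₁₀ of the total.
Σ 10^(L/10) = 10^(93.5/10) + 10^(86.0/10) + 10^(86.1/10) + 10^(92.9/10) = 4.994e+09.
L_total = 10·log₁₀(4.994e+09) = 96.98 dB.

97.0 dB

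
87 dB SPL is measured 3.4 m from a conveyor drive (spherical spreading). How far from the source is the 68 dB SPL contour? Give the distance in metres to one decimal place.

30.3 m

The 19.0 dB drop corresponds to a distance ratio of 10^(19.0/20) for a point source.
r₂ = 3.4·10^((87−68)/20) = 3.4·10^(19.0/20) = 30.30 m.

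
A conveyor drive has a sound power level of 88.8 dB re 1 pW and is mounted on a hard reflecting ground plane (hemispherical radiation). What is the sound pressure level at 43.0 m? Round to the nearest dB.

L_p = L_w − 10·log₁₀(2π·r²) with r = 43.0 m.
2π·r² = 1.162e+04 m², 10·log₁₀ of that is 40.651 dB.
L_p = 88.8 − 40.651 = 48.15 dB.

48 dB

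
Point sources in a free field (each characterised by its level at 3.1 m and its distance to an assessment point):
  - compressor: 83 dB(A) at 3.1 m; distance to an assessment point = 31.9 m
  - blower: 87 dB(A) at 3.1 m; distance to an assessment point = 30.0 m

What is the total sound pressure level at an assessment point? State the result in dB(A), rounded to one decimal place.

68.6 dB(A)

Apply inverse-square spreading to bring every level to the receiver, then sum 10^(L/10).
compressor: 83 − 20·log₁₀(31.9/3.1) = 83 − 20.25 = 62.75 dB(A).
blower: 87 − 20·log₁₀(30.0/3.1) = 87 − 19.72 = 67.28 dB(A).
Σ 10^(L/10) = 7.236e+06 → L_total = 10·log₁₀(7.236e+06) = 68.59 dB(A).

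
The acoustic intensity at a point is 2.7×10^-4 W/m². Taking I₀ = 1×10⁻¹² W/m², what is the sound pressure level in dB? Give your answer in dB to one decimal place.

84.3 dB

Dividing by I₀ shifts the exponent by 12: I/I₀ = 2.7×10^8.
L = 10·(0.4314 + 8) = 84.31 dB.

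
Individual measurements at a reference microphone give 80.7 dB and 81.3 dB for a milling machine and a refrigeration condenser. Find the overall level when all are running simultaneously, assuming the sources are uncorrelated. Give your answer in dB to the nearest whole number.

84 dB

For uncorrelated sources the intensities add, so convert each level to linear form, sum, and take 10·log₁₀ of the total.
Σ 10^(L/10) = 10^(80.7/10) + 10^(81.3/10) = 2.524e+08.
L_total = 10·log₁₀(2.524e+08) = 84.02 dB.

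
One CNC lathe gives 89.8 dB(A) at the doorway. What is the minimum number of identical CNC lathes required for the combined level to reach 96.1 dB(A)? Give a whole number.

5

N identical sources give L₁ + 10·log₁₀ N, so require 10·log₁₀ N ≥ 96.1 − 89.8 = 6.3 dB.
N ≥ 10^(6.3/10) = 4.266, so N = 5.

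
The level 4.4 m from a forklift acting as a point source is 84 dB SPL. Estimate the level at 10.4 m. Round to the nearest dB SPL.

Spherical spreading from a point source gives a 20·log₁₀(r₂/r₁) drop.
L₂ = 84 − 20·log₁₀(10.4/4.4) = 84 − 7.472 = 76.53 dB SPL.

77 dB SPL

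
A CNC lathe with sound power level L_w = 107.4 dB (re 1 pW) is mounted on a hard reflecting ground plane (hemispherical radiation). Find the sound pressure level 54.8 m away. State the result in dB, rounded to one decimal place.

The power spreads over a hemisphere of area 2π·r², so L_p = L_w − 10·log₁₀(2π·r²).
2π·r² = 1.887e+04 m², 10·log₁₀ of that is 42.757 dB.
L_p = 107.4 − 42.757 = 64.64 dB.

64.6 dB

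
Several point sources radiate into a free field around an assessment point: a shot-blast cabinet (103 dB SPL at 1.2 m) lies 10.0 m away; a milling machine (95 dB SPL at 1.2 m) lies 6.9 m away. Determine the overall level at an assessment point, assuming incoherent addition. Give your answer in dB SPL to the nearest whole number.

86 dB SPL

First find each source's level at the receiver (point-source: −20·log₁₀(r/r_ref)), then combine on an intensity basis.
shot-blast cabinet: 103 − 20·log₁₀(10.0/1.2) = 103 − 18.42 = 84.58 dB SPL.
milling machine: 95 − 20·log₁₀(6.9/1.2) = 95 − 15.19 = 79.81 dB SPL.
Σ 10^(L/10) = 3.830e+08 → L_total = 10·log₁₀(3.830e+08) = 85.83 dB SPL.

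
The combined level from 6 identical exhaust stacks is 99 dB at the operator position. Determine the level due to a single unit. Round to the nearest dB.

91 dB

For N identical incoherent sources L_total = L₁ + 10·log₁₀ N, so L₁ = 99 − 10·log₁₀(6) = 99 − 7.782.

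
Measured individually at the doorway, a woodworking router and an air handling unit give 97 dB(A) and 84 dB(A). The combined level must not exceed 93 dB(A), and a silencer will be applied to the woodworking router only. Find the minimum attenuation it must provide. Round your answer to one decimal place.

4.6 dB

Everything except the woodworking router sums to 10^(84/10) = 2.512e+08 in linear terms, 84.00 dB(A).
The limit corresponds to 10^(93/10) = 1.995e+09; subtracting the fixed part leaves 1.744e+09 for the woodworking router, i.e. 92.42 dB(A).
So the woodworking router must be reduced from 97 to 92.42 dB(A): IL = 4.58 dB.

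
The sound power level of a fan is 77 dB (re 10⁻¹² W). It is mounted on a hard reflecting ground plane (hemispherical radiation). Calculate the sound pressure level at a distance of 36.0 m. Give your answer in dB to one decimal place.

37.9 dB

L_p = L_w − 10·log₁₀(2π·r²) with r = 36.0 m.
2π·r² = 8143 m², 10·log₁₀ of that is 39.108 dB.
L_p = 77 − 39.108 = 37.89 dB.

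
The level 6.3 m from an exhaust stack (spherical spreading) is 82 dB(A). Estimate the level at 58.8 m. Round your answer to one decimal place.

62.6 dB(A)

Point-source attenuation: ΔL = 20·log₁₀(r₂/r₁) = 20·log₁₀(58.8/6.3) = 19.401 dB.
L₂ = 82 − 20·log₁₀(58.8/6.3) = 82 − 19.401 = 62.60 dB(A).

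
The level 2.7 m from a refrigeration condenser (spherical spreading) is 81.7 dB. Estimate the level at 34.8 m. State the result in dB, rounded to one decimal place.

For a point source, L₂ = L₁ − 20·log₁₀(r₂/r₁).
L₂ = 81.7 − 20·log₁₀(34.8/2.7) = 81.7 − 22.204 = 59.50 dB.

59.5 dB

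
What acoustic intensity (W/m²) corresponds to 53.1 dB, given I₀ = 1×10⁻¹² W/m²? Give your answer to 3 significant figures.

I = I₀·10^(L/10) = 10⁻¹² × 10^(53.1/10) = 10^(-6.690).

2.04e-07 W/m²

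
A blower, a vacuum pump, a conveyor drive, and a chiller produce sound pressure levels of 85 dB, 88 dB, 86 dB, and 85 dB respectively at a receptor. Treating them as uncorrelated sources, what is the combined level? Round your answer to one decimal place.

92.2 dB

Incoherent sources combine by intensity addition: L_total = 10·log₁₀(Σ 10^(L_i/10)).
Σ 10^(L/10) = 10^(85/10) + 10^(88/10) + 10^(86/10) + 10^(85/10) = 1.662e+09.
L_total = 10·log₁₀(1.662e+09) = 92.21 dB.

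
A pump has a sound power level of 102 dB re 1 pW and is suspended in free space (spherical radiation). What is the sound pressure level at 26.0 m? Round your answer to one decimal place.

L_p = L_w − 10·log₁₀(4π·r²) with r = 26.0 m.
4π·r² = 8495 m², 10·log₁₀ of that is 39.292 dB.
L_p = 102 − 39.292 = 62.71 dB.

62.7 dB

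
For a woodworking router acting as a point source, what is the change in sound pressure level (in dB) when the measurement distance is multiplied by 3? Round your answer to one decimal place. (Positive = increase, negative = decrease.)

-9.5 dB

A point source loses 6 dB per doubling of distance; generally ΔL = −20·log₁₀(r₂/r₁).
ΔL = −20·log₁₀(3) = -9.54 dB.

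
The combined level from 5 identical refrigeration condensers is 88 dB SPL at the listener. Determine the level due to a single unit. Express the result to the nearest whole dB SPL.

5 equal contributions raise the level by 10·log₁₀ 5 = 6.990 dB, so each unit alone gives 88 − 6.990.

81 dB SPL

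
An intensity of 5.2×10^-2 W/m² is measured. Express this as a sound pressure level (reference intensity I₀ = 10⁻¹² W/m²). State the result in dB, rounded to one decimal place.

L = 10·log₁₀(I/I₀) = 10·log₁₀(5.2×10^-2/10⁻¹²) = 10·log₁₀(5.2×10^10).
L = 10·(0.7160 + 10) = 107.16 dB.

107.2 dB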